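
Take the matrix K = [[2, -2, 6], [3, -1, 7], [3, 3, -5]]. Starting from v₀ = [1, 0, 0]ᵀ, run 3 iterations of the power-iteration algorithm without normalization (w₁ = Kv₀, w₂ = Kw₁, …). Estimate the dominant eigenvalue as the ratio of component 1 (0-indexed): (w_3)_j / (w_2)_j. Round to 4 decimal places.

λ ≈ 1.0000

w1 = Kv₀ = (2, 3, 3)
w2 = Kw1 = (16, 24, 0)
w3 = Kw2 = (-16, 24, 120)
Ratio at component: 24 / 24 = 1.0000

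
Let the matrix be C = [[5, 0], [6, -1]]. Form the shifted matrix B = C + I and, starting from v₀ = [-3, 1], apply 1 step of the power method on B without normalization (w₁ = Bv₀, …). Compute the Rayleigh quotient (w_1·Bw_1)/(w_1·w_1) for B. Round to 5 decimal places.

6.00000

B = C + I has rows (6, 0); (6, 0)
w1 = Bv₀ = (6·(-3) + 0·1; 6·(-3) + 0·1) = (-18, -18)
Bw1 = (-108, -108)
w1·Bw1 = 3888; w1·w1 = 648; μ ≈ 3888/648 = 6.00000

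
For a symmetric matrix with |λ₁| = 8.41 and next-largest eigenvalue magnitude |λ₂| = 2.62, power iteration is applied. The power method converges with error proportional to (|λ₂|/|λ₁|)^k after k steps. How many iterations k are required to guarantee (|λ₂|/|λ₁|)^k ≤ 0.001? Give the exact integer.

|λ₂/λ₁| = 2.62/8.41 = 0.31153
Need k ≥ ln(0.001) / ln(0.31153) = -6.9078 / -1.1662 ≈ 5.923
Smallest integer k satisfying the bound: 6

6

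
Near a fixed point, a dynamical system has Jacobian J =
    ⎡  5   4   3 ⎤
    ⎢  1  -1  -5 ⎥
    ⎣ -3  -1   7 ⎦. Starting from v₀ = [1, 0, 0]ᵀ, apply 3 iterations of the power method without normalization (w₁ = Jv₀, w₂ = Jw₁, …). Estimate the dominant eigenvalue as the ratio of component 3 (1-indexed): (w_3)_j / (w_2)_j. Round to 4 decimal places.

w1 = Jv₀ = (5, 1, -3)
w2 = Jw1 = (20, 19, -37)
w3 = Jw2 = (65, 186, -338)
Ratio at component: -338 / -37 = 9.1351

λ ≈ 9.1351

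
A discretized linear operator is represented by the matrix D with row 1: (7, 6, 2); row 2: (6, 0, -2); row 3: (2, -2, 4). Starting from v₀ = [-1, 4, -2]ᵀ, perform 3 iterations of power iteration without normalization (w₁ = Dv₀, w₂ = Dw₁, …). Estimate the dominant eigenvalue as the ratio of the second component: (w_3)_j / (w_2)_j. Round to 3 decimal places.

3.000

w1 = Dv₀ = (13, -2, -18)
w2 = Dw1 = (43, 114, -42)
w3 = Dw2 = (901, 342, -310)
Ratio at component: 342 / 114 = 3.000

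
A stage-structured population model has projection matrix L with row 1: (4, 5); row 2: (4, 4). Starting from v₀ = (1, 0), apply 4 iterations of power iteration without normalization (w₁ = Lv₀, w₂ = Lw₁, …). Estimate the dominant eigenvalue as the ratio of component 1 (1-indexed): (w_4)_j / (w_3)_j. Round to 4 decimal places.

w1 = Lv₀ = (4·1 + 5·0; 4·1 + 4·0) = (4, 4)
w2 = Lw1 = (4·4 + 5·4; 4·4 + 4·4) = (36, 32)
w3 = Lw2 = (304, 272)
w4 = Lw3 = (2576, 2304)
Ratio at component: 2576 / 304 = 8.4737

8.4737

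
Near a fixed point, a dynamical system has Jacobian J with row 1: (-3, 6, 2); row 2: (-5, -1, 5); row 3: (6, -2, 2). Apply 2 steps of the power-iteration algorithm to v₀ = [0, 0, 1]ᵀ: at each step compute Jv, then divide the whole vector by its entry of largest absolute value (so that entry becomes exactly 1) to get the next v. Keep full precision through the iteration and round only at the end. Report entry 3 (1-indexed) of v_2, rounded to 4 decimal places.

0.2143

Jv0 = (2.00000, 5.00000, 2.00000); divide by 5.00000 → v1 = (0.40000, 1.00000, 0.40000)
Jv1 = (5.60000, -1.00000, 1.20000); divide by 5.60000 → v2 = (1.00000, -0.17857, 0.21429)
Requested entry of v2: 6/28 = 0.2143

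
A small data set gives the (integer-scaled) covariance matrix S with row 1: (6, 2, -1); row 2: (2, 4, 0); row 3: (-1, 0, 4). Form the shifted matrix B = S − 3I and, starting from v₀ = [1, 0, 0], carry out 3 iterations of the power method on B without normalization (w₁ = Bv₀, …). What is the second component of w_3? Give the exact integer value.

B = S − 3I has rows (3, 2, -1); (2, 1, 0); (-1, 0, 1)
w1 = Bv₀ = (3·1 + 2·0 + (-1)·0; 2·1 + 1·0 + 0·0; (-1)·1 + 0·0 + 1·0) = (3, 2, -1)
w2 = Bw1 = (3·3 + 2·2 + (-1)·(-1); 2·3 + 1·2 + 0·(-1); (-1)·3 + 0·2 + 1·(-1)) = (14, 8, -4)
w3 = Bw2 = (62, 36, -18)
Requested component of w3: 36

36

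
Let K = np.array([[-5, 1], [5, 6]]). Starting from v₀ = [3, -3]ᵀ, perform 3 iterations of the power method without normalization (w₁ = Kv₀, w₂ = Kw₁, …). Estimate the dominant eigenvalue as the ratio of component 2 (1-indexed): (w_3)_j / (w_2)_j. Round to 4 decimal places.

1.9722

w1 = Kv₀ = (-18, -3)
w2 = Kw1 = (87, -108)
w3 = Kw2 = (-543, -213)
Ratio at component: -213 / -108 = 1.9722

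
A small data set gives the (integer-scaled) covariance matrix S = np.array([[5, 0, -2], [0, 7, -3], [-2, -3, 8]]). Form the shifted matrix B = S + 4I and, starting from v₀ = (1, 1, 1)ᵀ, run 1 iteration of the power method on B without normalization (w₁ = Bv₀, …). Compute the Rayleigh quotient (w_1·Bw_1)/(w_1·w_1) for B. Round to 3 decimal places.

B = S + 4I has rows (9, 0, -2); (0, 11, -3); (-2, -3, 12)
w1 = Bv₀ = (7, 8, 7)
Bw1 = (49, 67, 46)
w1·Bw1 = 1201; w1·w1 = 162; μ ≈ 1201/162 = 7.414

7.414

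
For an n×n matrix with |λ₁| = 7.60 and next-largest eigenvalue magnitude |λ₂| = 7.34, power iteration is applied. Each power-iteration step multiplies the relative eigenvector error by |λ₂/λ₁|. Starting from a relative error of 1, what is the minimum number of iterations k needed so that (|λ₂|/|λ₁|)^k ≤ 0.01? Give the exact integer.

133

|λ₂/λ₁| = 7.34/7.60 = 0.96579
Need k ≥ ln(0.01) / ln(0.96579) = -4.6052 / -0.0348 ≈ 132.297
Smallest integer k satisfying the bound: 133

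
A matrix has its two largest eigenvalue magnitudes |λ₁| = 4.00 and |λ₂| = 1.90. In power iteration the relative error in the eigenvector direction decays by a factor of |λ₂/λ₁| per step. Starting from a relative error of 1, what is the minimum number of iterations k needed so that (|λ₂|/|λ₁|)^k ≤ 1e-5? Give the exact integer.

|λ₂/λ₁| = 1.90/4.00 = 0.47500
Need k ≥ ln(1e-5) / ln(0.47500) = -11.5129 / -0.7444 ≈ 15.465
Smallest integer k satisfying the bound: 16

16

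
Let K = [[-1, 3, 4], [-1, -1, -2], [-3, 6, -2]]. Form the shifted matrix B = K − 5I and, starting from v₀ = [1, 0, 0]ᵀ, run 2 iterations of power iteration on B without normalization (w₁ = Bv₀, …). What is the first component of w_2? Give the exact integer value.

21

B = K − 5I has rows (-6, 3, 4); (-1, -6, -2); (-3, 6, -7)
w1 = Bv₀ = (-6, -1, -3)
w2 = Bw1 = (21, 18, 33)
Requested component of w2: 21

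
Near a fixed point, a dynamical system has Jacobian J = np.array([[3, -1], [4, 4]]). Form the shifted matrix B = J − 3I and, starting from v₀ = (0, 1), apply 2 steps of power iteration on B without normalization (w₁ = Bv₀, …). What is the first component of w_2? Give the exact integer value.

B = J − 3I has rows (0, -1); (4, 1)
w1 = Bv₀ = (0·0 + (-1)·1; 4·0 + 1·1) = (-1, 1)
w2 = Bw1 = (0·(-1) + (-1)·1; 4·(-1) + 1·1) = (-1, -3)
Requested component of w2: -1

-1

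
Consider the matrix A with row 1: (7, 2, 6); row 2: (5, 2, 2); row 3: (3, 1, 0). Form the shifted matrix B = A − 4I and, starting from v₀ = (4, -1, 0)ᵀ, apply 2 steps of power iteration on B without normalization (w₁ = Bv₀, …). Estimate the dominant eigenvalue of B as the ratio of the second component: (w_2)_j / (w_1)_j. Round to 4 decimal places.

1.2727

B = A − 4I has rows (3, 2, 6); (5, -2, 2); (3, 1, -4)
w1 = Bv₀ = (10, 22, 11)
w2 = Bw1 = (140, 28, 8)
Ratio: 28/22 = 1.2727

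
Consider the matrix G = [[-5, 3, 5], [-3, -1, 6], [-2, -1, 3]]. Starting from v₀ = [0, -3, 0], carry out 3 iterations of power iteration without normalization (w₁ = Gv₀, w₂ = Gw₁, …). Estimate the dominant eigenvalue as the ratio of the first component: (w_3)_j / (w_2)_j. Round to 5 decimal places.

w1 = Gv₀ = (-9, 3, 3)
w2 = Gw1 = (69, 42, 24)
w3 = Gw2 = (-99, -105, -108)
Ratio at component: -99 / 69 = -1.43478

λ ≈ -1.43478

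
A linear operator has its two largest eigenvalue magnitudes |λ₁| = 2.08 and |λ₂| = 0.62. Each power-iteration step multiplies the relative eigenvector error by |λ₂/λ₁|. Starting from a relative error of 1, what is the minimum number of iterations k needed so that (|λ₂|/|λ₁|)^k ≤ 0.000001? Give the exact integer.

12

|λ₂/λ₁| = 0.62/2.08 = 0.29808
Need k ≥ ln(0.000001) / ln(0.29808) = -13.8155 / -1.2104 ≈ 11.414
Smallest integer k satisfying the bound: 12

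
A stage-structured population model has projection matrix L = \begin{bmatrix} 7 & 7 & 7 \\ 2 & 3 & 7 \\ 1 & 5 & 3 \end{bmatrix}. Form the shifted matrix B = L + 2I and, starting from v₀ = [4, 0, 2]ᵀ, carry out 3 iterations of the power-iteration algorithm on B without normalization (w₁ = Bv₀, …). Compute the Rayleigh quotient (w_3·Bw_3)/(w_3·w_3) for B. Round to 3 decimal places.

μ ≈ 14.550

B = L + 2I has rows (9, 7, 7); (2, 5, 7); (1, 5, 5)
w1 = Bv₀ = (9·4 + 7·0 + 7·2; 2·4 + 5·0 + 7·2; 1·4 + 5·0 + 5·2) = (50, 22, 14)
w2 = Bw1 = (9·50 + 7·22 + 7·14; 2·50 + 5·22 + 7·14; 1·50 + 5·22 + 5·14) = (702, 308, 230)
w3 = Bw2 = (10084, 4554, 3392)
Bw3 = (146378, 66682, 49814)
w3·Bw3 = 1948714668; w3·w3 = 133931636; μ ≈ 1948714668/133931636 = 14.550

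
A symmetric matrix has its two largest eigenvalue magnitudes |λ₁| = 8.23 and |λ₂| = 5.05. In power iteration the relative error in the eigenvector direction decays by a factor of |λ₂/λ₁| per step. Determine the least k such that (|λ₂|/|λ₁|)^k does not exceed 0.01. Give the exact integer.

10

|λ₂/λ₁| = 5.05/8.23 = 0.61361
Need k ≥ ln(0.01) / ln(0.61361) = -4.6052 / -0.4884 ≈ 9.429
Smallest integer k satisfying the bound: 10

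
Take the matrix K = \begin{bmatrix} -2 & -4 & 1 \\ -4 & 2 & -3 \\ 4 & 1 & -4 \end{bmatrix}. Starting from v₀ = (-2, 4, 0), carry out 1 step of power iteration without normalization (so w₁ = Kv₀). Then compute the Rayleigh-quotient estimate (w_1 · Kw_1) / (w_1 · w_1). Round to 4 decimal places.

λ ≈ 4.9615

w1 = Kv₀ = ((-2)·(-2) + (-4)·4 + 1·0; (-4)·(-2) + 2·4 + (-3)·0; 4·(-2) + 1·4 + (-4)·0) = (-12, 16, -4)
Kw1 = (-44, 92, -16)
w1·Kw1 = (-12)·(-44) + 16·92 + (-4)·(-16) = 2064; w1·w1 = (-12)·(-12) + 16·16 + (-4)·(-4) = 416
λ ≈ 2064/416 = 4.9615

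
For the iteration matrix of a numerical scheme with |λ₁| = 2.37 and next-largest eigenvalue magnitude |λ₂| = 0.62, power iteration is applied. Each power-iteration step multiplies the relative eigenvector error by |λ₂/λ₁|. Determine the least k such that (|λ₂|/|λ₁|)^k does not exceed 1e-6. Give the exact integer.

|λ₂/λ₁| = 0.62/2.37 = 0.26160
Need k ≥ ln(1e-6) / ln(0.26160) = -13.8155 / -1.3409 ≈ 10.303
Smallest integer k satisfying the bound: 11

11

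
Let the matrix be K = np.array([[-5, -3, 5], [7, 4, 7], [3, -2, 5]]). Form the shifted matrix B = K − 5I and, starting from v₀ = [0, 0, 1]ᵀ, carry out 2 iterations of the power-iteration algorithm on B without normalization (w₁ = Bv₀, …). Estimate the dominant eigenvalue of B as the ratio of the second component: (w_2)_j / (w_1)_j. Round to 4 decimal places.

B = K − 5I has rows (-10, -3, 5); (7, -1, 7); (3, -2, 0)
w1 = Bv₀ = (5, 7, 0)
w2 = Bw1 = (-71, 28, 1)
Ratio: 28/7 = 4.0000

μ ≈ 4.0000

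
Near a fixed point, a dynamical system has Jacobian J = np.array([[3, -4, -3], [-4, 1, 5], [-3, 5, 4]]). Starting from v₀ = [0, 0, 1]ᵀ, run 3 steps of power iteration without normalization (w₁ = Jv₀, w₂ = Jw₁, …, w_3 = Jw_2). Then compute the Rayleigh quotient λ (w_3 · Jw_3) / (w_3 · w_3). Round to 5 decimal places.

w1 = Jv₀ = (3·0 + (-4)·0 + (-3)·1; (-4)·0 + 1·0 + 5·1; (-3)·0 + 5·0 + 4·1) = (-3, 5, 4)
w2 = Jw1 = (3·(-3) + (-4)·5 + (-3)·4; (-4)·(-3) + 1·5 + 5·4; (-3)·(-3) + 5·5 + 4·4) = (-41, 37, 50)
w3 = Jw2 = (-421, 451, 508)
Jw3 = (-4591, 4675, 5550)
w3·Jw3 = (-421)·(-4591) + 451·4675 + 508·5550 = 6860636; w3·w3 = (-421)·(-421) + 451·451 + 508·508 = 638706
λ ≈ 6860636/638706 = 10.74146

10.74146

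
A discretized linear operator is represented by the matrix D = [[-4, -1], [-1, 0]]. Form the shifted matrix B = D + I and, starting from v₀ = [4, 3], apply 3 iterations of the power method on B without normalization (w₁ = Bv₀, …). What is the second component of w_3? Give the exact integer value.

-32

B = D + I has rows (-3, -1); (-1, 1)
w1 = Bv₀ = ((-3)·4 + (-1)·3; (-1)·4 + 1·3) = (-15, -1)
w2 = Bw1 = ((-3)·(-15) + (-1)·(-1); (-1)·(-15) + 1·(-1)) = (46, 14)
w3 = Bw2 = (-152, -32)
Requested component of w3: -32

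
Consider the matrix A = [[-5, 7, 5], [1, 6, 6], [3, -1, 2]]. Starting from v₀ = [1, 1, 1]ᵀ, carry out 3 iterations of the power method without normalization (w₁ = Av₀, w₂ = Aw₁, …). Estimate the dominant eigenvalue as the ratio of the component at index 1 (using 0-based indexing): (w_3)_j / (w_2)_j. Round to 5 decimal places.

λ ≈ 7.57798

w1 = Av₀ = ((-5)·1 + 7·1 + 5·1; 1·1 + 6·1 + 6·1; 3·1 + (-1)·1 + 2·1) = (7, 13, 4)
w2 = Aw1 = ((-5)·7 + 7·13 + 5·4; 1·7 + 6·13 + 6·4; 3·7 + (-1)·13 + 2·4) = (76, 109, 16)
w3 = Aw2 = (463, 826, 151)
Ratio at component: 826 / 109 = 7.57798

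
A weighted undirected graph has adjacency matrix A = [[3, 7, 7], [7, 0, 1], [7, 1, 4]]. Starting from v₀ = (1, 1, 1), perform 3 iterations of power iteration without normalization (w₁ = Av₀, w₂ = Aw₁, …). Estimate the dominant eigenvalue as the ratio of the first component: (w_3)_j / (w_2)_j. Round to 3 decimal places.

w1 = Av₀ = (17, 8, 12)
w2 = Aw1 = (191, 131, 175)
w3 = Aw2 = (2715, 1512, 2168)
Ratio at component: 2715 / 191 = 14.215

14.215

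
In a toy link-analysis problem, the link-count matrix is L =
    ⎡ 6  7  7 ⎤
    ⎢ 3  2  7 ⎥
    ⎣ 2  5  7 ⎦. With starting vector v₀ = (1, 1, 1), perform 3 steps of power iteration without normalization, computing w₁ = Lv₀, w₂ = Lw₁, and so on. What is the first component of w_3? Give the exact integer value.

w1 = Lv₀ = (6·1 + 7·1 + 7·1; 3·1 + 2·1 + 7·1; 2·1 + 5·1 + 7·1) = (20, 12, 14)
w2 = Lw1 = (6·20 + 7·12 + 7·14; 3·20 + 2·12 + 7·14; 2·20 + 5·12 + 7·14) = (302, 182, 198)
w3 = Lw2 = (4472, 2656, 2900)
The requested component of w3 is 4472.

4472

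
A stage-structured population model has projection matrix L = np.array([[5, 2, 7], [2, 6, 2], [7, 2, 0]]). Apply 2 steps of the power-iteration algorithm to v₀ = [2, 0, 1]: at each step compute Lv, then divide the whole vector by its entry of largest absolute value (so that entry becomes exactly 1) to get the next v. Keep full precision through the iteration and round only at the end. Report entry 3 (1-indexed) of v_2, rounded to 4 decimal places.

Lv0 = (17.00000, 6.00000, 14.00000); divide by 17.00000 → v1 = (1.00000, 0.35294, 0.82353)
Lv1 = (11.47059, 5.76471, 7.70588); divide by 11.47059 → v2 = (1.00000, 0.50256, 0.67179)
Requested entry of v2: 131/195 = 0.6718

0.6718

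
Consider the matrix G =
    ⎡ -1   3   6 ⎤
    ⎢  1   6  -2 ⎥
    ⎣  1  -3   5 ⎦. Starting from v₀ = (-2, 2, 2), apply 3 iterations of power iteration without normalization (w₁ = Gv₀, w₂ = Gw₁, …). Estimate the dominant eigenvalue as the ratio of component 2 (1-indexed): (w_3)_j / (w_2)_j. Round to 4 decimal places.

w1 = Gv₀ = ((-1)·(-2) + 3·2 + 6·2; 1·(-2) + 6·2 + (-2)·2; 1·(-2) + (-3)·2 + 5·2) = (20, 6, 2)
w2 = Gw1 = ((-1)·20 + 3·6 + 6·2; 1·20 + 6·6 + (-2)·2; 1·20 + (-3)·6 + 5·2) = (10, 52, 12)
w3 = Gw2 = (218, 298, -86)
Ratio at component: 298 / 52 = 5.7308

λ ≈ 5.7308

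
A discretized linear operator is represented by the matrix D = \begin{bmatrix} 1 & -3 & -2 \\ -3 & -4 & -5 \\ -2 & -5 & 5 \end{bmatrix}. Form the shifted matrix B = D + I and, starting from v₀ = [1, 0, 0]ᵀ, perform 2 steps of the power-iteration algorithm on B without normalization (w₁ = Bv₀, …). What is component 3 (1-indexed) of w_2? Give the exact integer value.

-1

B = D + I has rows (2, -3, -2); (-3, -3, -5); (-2, -5, 6)
w1 = Bv₀ = (2·1 + (-3)·0 + (-2)·0; (-3)·1 + (-3)·0 + (-5)·0; (-2)·1 + (-5)·0 + 6·0) = (2, -3, -2)
w2 = Bw1 = (2·2 + (-3)·(-3) + (-2)·(-2); (-3)·2 + (-3)·(-3) + (-5)·(-2); (-2)·2 + (-5)·(-3) + 6·(-2)) = (17, 13, -1)
Requested component of w2: -1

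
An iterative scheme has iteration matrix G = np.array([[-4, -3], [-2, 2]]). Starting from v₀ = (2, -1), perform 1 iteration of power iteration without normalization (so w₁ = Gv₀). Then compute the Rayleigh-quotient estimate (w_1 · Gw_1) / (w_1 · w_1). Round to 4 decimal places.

w1 = Gv₀ = ((-4)·2 + (-3)·(-1); (-2)·2 + 2·(-1)) = (-5, -6)
Gw1 = (38, -2)
w1·Gw1 = (-5)·38 + (-6)·(-2) = -178; w1·w1 = (-5)·(-5) + (-6)·(-6) = 61
λ ≈ -178/61 = -2.9180

-2.9180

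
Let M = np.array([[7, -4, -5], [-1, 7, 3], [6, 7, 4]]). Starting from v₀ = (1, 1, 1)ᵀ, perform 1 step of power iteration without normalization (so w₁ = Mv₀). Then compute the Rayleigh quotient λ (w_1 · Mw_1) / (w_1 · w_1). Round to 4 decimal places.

8.9225

w1 = Mv₀ = (7·1 + (-4)·1 + (-5)·1; (-1)·1 + 7·1 + 3·1; 6·1 + 7·1 + 4·1) = (-2, 9, 17)
Mw1 = (-135, 116, 119)
w1·Mw1 = (-2)·(-135) + 9·116 + 17·119 = 3337; w1·w1 = (-2)·(-2) + 9·9 + 17·17 = 374
λ ≈ 3337/374 = 8.9225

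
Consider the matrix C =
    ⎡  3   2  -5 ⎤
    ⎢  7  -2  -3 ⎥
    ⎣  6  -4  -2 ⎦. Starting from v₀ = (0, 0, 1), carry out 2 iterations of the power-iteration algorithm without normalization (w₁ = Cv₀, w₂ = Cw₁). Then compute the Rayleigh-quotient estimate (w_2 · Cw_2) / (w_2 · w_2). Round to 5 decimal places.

w1 = Cv₀ = (3·0 + 2·0 + (-5)·1; 7·0 + (-2)·0 + (-3)·1; 6·0 + (-4)·0 + (-2)·1) = (-5, -3, -2)
w2 = Cw1 = (3·(-5) + 2·(-3) + (-5)·(-2); 7·(-5) + (-2)·(-3) + (-3)·(-2); 6·(-5) + (-4)·(-3) + (-2)·(-2)) = (-11, -23, -14)
Cw2 = (-9, 11, 54)
w2·Cw2 = (-11)·(-9) + (-23)·11 + (-14)·54 = -910; w2·w2 = (-11)·(-11) + (-23)·(-23) + (-14)·(-14) = 846
λ ≈ -910/846 = -1.07565

λ ≈ -1.07565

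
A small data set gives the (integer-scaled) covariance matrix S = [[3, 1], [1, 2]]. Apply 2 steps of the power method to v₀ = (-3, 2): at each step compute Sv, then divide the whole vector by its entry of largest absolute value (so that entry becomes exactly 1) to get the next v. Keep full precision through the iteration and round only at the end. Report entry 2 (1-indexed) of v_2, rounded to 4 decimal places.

0.2500

Sv0 = (-7.00000, 1.00000); divide by -7.00000 → v1 = (1.00000, -0.14286)
Sv1 = (2.85714, 0.71429); divide by 2.85714 → v2 = (1.00000, 0.25000)
Requested entry of v2: -5/-20 = 0.2500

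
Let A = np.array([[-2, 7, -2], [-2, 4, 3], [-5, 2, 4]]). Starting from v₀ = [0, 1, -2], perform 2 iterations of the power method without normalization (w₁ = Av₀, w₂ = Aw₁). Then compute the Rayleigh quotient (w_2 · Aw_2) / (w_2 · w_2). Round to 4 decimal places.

w1 = Av₀ = (11, -2, -6)
w2 = Aw1 = (-24, -48, -83)
Aw2 = (-122, -393, -308)
w2·Aw2 = (-24)·(-122) + (-48)·(-393) + (-83)·(-308) = 47356; w2·w2 = (-24)·(-24) + (-48)·(-48) + (-83)·(-83) = 9769
λ ≈ 47356/9769 = 4.8476

4.8476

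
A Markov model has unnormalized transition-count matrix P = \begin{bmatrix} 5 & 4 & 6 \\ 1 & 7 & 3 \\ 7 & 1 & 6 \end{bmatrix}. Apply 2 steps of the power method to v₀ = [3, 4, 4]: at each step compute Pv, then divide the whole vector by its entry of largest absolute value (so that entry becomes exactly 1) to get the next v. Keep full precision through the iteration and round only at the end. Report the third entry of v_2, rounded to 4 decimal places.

0.9744

Pv0 = (55.00000, 43.00000, 49.00000); divide by 55.00000 → v1 = (1.00000, 0.78182, 0.89091)
Pv1 = (13.47273, 9.14545, 13.12727); divide by 13.47273 → v2 = (1.00000, 0.67881, 0.97436)
Requested entry of v2: 722/741 = 0.9744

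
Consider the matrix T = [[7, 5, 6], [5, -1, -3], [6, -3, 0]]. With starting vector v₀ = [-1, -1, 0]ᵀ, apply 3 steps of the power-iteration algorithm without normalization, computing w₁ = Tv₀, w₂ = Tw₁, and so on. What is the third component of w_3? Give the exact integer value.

-591

w1 = Tv₀ = (7·(-1) + 5·(-1) + 6·0; 5·(-1) + (-1)·(-1) + (-3)·0; 6·(-1) + (-3)·(-1) + 0·0) = (-12, -4, -3)
w2 = Tw1 = (7·(-12) + 5·(-4) + 6·(-3); 5·(-12) + (-1)·(-4) + (-3)·(-3); 6·(-12) + (-3)·(-4) + 0·(-3)) = (-122, -47, -60)
w3 = Tw2 = (-1449, -383, -591)
The requested component of w3 is -591.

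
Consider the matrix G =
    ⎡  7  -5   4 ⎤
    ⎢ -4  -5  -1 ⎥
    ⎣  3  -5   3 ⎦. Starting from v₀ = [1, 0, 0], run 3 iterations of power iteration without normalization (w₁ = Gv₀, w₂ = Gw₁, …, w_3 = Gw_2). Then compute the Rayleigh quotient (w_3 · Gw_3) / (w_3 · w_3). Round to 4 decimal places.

w1 = Gv₀ = (7·1 + (-5)·0 + 4·0; (-4)·1 + (-5)·0 + (-1)·0; 3·1 + (-5)·0 + 3·0) = (7, -4, 3)
w2 = Gw1 = (7·7 + (-5)·(-4) + 4·3; (-4)·7 + (-5)·(-4) + (-1)·3; 3·7 + (-5)·(-4) + 3·3) = (81, -11, 50)
w3 = Gw2 = (822, -319, 448)
Gw3 = (9141, -2141, 5405)
w3·Gw3 = 822·9141 + (-319)·(-2141) + 448·5405 = 10618321; w3·w3 = 822·822 + (-319)·(-319) + 448·448 = 978149
λ ≈ 10618321/978149 = 10.8555

λ ≈ 10.8555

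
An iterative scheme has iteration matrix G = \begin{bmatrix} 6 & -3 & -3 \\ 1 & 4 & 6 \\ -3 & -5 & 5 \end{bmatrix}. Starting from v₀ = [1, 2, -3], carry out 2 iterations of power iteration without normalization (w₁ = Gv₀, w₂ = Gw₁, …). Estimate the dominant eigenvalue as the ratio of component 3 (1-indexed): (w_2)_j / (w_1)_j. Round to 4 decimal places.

w1 = Gv₀ = (9, -9, -28)
w2 = Gw1 = (165, -195, -122)
Ratio at component: -122 / -28 = 4.3571

4.3571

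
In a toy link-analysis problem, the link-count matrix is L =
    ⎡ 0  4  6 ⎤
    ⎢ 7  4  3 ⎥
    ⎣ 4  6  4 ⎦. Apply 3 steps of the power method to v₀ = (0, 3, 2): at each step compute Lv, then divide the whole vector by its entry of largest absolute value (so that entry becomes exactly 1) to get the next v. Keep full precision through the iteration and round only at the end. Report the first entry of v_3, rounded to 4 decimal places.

Lv0 = (24.00000, 18.00000, 26.00000); divide by 26.00000 → v1 = (0.92308, 0.69231, 1.00000)
Lv1 = (8.76923, 12.23077, 11.84615); divide by 12.23077 → v2 = (0.71698, 1.00000, 0.96855)
Lv2 = (9.81132, 11.92453, 12.74214); divide by 12.74214 → v3 = (0.76999, 0.93583, 1.00000)
Requested entry of v3: 3120/4052 = 0.7700

0.7700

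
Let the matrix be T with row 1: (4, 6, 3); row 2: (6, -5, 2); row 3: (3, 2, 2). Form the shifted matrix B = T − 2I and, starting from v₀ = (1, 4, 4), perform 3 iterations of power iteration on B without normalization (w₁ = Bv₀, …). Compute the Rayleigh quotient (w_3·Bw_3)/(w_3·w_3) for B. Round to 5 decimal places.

μ ≈ -7.03600

B = T − 2I has rows (2, 6, 3); (6, -7, 2); (3, 2, 0)
w1 = Bv₀ = (2·1 + 6·4 + 3·4; 6·1 + (-7)·4 + 2·4; 3·1 + 2·4 + 0·4) = (38, -14, 11)
w2 = Bw1 = (2·38 + 6·(-14) + 3·11; 6·38 + (-7)·(-14) + 2·11; 3·38 + 2·(-14) + 0·11) = (25, 348, 86)
w3 = Bw2 = (2396, -2114, 771)
Bw3 = (-5579, 30716, 2960)
w3·Bw3 = -76018748; w3·w3 = 10804253; μ ≈ -76018748/10804253 = -7.03600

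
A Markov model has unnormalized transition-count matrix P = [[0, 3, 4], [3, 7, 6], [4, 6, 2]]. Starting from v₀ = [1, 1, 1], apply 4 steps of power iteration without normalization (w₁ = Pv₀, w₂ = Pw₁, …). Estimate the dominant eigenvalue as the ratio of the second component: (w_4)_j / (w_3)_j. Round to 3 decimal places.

w1 = Pv₀ = (0·1 + 3·1 + 4·1; 3·1 + 7·1 + 6·1; 4·1 + 6·1 + 2·1) = (7, 16, 12)
w2 = Pw1 = (0·7 + 3·16 + 4·12; 3·7 + 7·16 + 6·12; 4·7 + 6·16 + 2·12) = (96, 205, 148)
w3 = Pw2 = (1207, 2611, 1910)
w4 = Pw3 = (15473, 33358, 24314)
Ratio at component: 33358 / 2611 = 12.776

12.776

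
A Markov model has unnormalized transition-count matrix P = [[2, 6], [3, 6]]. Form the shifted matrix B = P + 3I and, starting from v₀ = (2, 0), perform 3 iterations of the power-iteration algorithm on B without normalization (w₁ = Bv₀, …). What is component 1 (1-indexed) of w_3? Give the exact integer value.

B = P + 3I has rows (5, 6); (3, 9)
w1 = Bv₀ = (10, 6)
w2 = Bw1 = (86, 84)
w3 = Bw2 = (934, 1014)
Requested component of w3: 934

934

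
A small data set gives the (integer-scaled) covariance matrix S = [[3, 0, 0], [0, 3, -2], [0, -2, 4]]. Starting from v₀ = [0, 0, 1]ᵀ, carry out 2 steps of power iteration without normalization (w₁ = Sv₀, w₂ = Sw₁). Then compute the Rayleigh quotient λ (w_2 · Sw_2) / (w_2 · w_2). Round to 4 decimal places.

w1 = Sv₀ = (3·0 + 0·0 + 0·1; 0·0 + 3·0 + (-2)·1; 0·0 + (-2)·0 + 4·1) = (0, -2, 4)
w2 = Sw1 = (3·0 + 0·(-2) + 0·4; 0·0 + 3·(-2) + (-2)·4; 0·0 + (-2)·(-2) + 4·4) = (0, -14, 20)
Sw2 = (0, -82, 108)
w2·Sw2 = 0·0 + (-14)·(-82) + 20·108 = 3308; w2·w2 = 0·0 + (-14)·(-14) + 20·20 = 596
λ ≈ 3308/596 = 5.5503

λ ≈ 5.5503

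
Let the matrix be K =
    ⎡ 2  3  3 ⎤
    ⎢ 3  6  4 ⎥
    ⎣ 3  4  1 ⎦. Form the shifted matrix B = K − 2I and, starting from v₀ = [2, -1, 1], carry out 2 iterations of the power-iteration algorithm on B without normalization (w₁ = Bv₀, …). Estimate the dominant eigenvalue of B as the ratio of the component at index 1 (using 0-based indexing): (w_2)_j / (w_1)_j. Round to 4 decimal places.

μ ≈ 4.6667

B = K − 2I has rows (0, 3, 3); (3, 4, 4); (3, 4, -1)
w1 = Bv₀ = (0·2 + 3·(-1) + 3·1; 3·2 + 4·(-1) + 4·1; 3·2 + 4·(-1) + (-1)·1) = (0, 6, 1)
w2 = Bw1 = (0·0 + 3·6 + 3·1; 3·0 + 4·6 + 4·1; 3·0 + 4·6 + (-1)·1) = (21, 28, 23)
Ratio: 28/6 = 4.6667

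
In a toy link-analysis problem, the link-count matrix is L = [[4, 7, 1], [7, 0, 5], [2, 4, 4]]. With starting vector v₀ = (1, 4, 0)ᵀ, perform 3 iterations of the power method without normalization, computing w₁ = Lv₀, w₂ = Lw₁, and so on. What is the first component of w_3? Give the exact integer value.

3142

w1 = Lv₀ = (4·1 + 7·4 + 1·0; 7·1 + 0·4 + 5·0; 2·1 + 4·4 + 4·0) = (32, 7, 18)
w2 = Lw1 = (4·32 + 7·7 + 1·18; 7·32 + 0·7 + 5·18; 2·32 + 4·7 + 4·18) = (195, 314, 164)
w3 = Lw2 = (3142, 2185, 2302)
The requested component of w3 is 3142.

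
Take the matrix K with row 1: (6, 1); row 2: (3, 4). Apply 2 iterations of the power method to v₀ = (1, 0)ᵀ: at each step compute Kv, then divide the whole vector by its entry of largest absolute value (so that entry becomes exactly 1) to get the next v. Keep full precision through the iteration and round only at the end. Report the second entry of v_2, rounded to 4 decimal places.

Kv0 = (6.00000, 3.00000); divide by 6.00000 → v1 = (1.00000, 0.50000)
Kv1 = (6.50000, 5.00000); divide by 6.50000 → v2 = (1.00000, 0.76923)
Requested entry of v2: 30/39 = 0.7692

0.7692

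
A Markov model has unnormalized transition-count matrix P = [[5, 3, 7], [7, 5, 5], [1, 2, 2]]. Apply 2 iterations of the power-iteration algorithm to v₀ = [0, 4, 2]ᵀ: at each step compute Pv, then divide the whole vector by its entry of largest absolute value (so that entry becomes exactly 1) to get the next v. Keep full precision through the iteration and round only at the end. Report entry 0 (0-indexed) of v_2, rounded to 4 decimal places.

Pv0 = (26.00000, 30.00000, 12.00000); divide by 30.00000 → v1 = (0.86667, 1.00000, 0.40000)
Pv1 = (10.13333, 13.06667, 3.66667); divide by 13.06667 → v2 = (0.77551, 1.00000, 0.28061)
Requested entry of v2: 304/392 = 0.7755

0.7755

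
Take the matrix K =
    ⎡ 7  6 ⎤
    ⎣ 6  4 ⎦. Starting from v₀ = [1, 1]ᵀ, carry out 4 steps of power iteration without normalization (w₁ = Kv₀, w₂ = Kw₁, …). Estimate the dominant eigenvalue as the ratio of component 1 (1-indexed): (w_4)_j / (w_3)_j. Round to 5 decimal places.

λ ≈ 11.68442

w1 = Kv₀ = (7·1 + 6·1; 6·1 + 4·1) = (13, 10)
w2 = Kw1 = (7·13 + 6·10; 6·13 + 4·10) = (151, 118)
w3 = Kw2 = (1765, 1378)
w4 = Kw3 = (20623, 16102)
Ratio at component: 20623 / 1765 = 11.68442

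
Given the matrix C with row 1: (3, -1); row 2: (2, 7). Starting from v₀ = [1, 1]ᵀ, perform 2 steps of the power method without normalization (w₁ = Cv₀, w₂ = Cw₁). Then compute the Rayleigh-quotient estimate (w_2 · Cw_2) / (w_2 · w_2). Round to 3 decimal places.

6.947

w1 = Cv₀ = (3·1 + (-1)·1; 2·1 + 7·1) = (2, 9)
w2 = Cw1 = (3·2 + (-1)·9; 2·2 + 7·9) = (-3, 67)
Cw2 = (-76, 463)
w2·Cw2 = (-3)·(-76) + 67·463 = 31249; w2·w2 = (-3)·(-3) + 67·67 = 4498
λ ≈ 31249/4498 = 6.947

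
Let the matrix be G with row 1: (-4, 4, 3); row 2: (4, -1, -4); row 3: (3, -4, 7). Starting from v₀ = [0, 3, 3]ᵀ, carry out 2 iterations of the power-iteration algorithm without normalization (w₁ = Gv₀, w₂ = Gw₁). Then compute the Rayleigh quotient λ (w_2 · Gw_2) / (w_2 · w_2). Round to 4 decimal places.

w1 = Gv₀ = ((-4)·0 + 4·3 + 3·3; 4·0 + (-1)·3 + (-4)·3; 3·0 + (-4)·3 + 7·3) = (21, -15, 9)
w2 = Gw1 = ((-4)·21 + 4·(-15) + 3·9; 4·21 + (-1)·(-15) + (-4)·9; 3·21 + (-4)·(-15) + 7·9) = (-117, 63, 186)
Gw2 = (1278, -1275, 699)
w2·Gw2 = (-117)·1278 + 63·(-1275) + 186·699 = -99837; w2·w2 = (-117)·(-117) + 63·63 + 186·186 = 52254
λ ≈ -99837/52254 = -1.9106

λ ≈ -1.9106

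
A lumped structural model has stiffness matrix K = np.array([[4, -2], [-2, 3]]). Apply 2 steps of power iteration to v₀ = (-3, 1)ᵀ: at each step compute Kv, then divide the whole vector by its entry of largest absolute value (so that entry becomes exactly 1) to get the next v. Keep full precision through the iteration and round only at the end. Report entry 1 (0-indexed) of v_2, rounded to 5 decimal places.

Kv0 = (-14.000000, 9.000000); divide by -14.000000 → v1 = (1.000000, -0.642857)
Kv1 = (5.285714, -3.928571); divide by 5.285714 → v2 = (1.000000, -0.743243)
Requested entry of v2: 55/-74 = -0.74324

-0.74324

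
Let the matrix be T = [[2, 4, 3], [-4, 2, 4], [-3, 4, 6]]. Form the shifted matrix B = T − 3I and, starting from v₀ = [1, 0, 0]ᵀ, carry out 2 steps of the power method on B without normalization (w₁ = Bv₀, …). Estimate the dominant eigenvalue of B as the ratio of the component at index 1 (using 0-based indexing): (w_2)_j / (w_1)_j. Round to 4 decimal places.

μ ≈ 1.0000

B = T − 3I has rows (-1, 4, 3); (-4, -1, 4); (-3, 4, 3)
w1 = Bv₀ = ((-1)·1 + 4·0 + 3·0; (-4)·1 + (-1)·0 + 4·0; (-3)·1 + 4·0 + 3·0) = (-1, -4, -3)
w2 = Bw1 = ((-1)·(-1) + 4·(-4) + 3·(-3); (-4)·(-1) + (-1)·(-4) + 4·(-3); (-3)·(-1) + 4·(-4) + 3·(-3)) = (-24, -4, -22)
Ratio: -4/-4 = 1.0000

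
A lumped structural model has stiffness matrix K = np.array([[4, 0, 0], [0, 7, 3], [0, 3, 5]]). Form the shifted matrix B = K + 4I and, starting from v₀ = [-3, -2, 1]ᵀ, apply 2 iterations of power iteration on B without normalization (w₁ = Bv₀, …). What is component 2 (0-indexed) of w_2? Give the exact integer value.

-30

B = K + 4I has rows (8, 0, 0); (0, 11, 3); (0, 3, 9)
w1 = Bv₀ = (-24, -19, 3)
w2 = Bw1 = (-192, -200, -30)
Requested component of w2: -30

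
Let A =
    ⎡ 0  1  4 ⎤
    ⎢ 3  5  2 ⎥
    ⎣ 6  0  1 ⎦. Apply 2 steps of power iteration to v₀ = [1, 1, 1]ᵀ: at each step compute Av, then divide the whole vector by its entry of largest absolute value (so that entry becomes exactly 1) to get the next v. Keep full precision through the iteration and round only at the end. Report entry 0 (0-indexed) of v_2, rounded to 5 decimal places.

0.48101

Av0 = (5.000000, 10.000000, 7.000000); divide by 10.000000 → v1 = (0.500000, 1.000000, 0.700000)
Av1 = (3.800000, 7.900000, 3.700000); divide by 7.900000 → v2 = (0.481013, 1.000000, 0.468354)
Requested entry of v2: 38/79 = 0.48101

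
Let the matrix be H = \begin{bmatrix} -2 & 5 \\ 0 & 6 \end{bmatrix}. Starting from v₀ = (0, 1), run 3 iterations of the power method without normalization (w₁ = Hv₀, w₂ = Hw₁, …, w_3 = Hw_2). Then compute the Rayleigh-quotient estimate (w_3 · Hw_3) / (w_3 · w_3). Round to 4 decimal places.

w1 = Hv₀ = (5, 6)
w2 = Hw1 = (20, 36)
w3 = Hw2 = (140, 216)
Hw3 = (800, 1296)
w3·Hw3 = 140·800 + 216·1296 = 391936; w3·w3 = 140·140 + 216·216 = 66256
λ ≈ 391936/66256 = 5.9155

5.9155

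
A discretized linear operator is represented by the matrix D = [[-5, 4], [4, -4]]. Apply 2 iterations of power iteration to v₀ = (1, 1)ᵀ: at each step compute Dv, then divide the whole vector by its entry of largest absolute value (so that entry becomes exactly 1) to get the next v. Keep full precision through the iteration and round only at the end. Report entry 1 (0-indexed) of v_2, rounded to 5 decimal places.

-0.80000

Dv0 = (-1.000000, 0.000000); divide by -1.000000 → v1 = (1.000000, 0.000000)
Dv1 = (-5.000000, 4.000000); divide by -5.000000 → v2 = (1.000000, -0.800000)
Requested entry of v2: -4/5 = -0.80000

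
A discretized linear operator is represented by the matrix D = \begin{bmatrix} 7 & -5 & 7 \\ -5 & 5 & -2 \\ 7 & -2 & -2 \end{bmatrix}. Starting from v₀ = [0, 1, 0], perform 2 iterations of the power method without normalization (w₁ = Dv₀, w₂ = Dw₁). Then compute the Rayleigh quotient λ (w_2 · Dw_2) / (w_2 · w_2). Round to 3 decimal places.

w1 = Dv₀ = (7·0 + (-5)·1 + 7·0; (-5)·0 + 5·1 + (-2)·0; 7·0 + (-2)·1 + (-2)·0) = (-5, 5, -2)
w2 = Dw1 = (7·(-5) + (-5)·5 + 7·(-2); (-5)·(-5) + 5·5 + (-2)·(-2); 7·(-5) + (-2)·5 + (-2)·(-2)) = (-74, 54, -41)
Dw2 = (-1075, 722, -544)
w2·Dw2 = (-74)·(-1075) + 54·722 + (-41)·(-544) = 140842; w2·w2 = (-74)·(-74) + 54·54 + (-41)·(-41) = 10073
λ ≈ 140842/10073 = 13.982

13.982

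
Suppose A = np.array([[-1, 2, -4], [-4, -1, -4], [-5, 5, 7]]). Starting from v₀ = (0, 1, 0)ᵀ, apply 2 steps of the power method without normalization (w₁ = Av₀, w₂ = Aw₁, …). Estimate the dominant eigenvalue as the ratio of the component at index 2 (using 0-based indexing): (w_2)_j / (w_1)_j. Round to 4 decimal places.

w1 = Av₀ = (2, -1, 5)
w2 = Aw1 = (-24, -27, 20)
Ratio at component: 20 / 5 = 4.0000

λ ≈ 4.0000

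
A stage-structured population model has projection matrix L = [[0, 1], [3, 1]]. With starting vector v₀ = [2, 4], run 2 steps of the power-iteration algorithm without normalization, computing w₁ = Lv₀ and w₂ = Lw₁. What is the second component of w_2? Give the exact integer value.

22

w1 = Lv₀ = (0·2 + 1·4; 3·2 + 1·4) = (4, 10)
w2 = Lw1 = (0·4 + 1·10; 3·4 + 1·10) = (10, 22)
The requested component of w2 is 22.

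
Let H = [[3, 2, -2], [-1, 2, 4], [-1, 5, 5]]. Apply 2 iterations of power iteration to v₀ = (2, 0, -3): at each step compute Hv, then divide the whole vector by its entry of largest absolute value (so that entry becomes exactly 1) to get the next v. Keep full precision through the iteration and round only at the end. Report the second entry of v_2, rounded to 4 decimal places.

0.6467

Hv0 = (12.00000, -14.00000, -17.00000); divide by -17.00000 → v1 = (-0.70588, 0.82353, 1.00000)
Hv1 = (-2.47059, 6.35294, 9.82353); divide by 9.82353 → v2 = (-0.25150, 0.64671, 1.00000)
Requested entry of v2: -108/-167 = 0.6467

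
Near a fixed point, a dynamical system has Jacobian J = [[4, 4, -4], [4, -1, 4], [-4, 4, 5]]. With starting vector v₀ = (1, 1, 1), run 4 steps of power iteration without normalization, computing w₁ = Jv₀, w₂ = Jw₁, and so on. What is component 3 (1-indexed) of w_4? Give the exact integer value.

1629

w1 = Jv₀ = (4·1 + 4·1 + (-4)·1; 4·1 + (-1)·1 + 4·1; (-4)·1 + 4·1 + 5·1) = (4, 7, 5)
w2 = Jw1 = (4·4 + 4·7 + (-4)·5; 4·4 + (-1)·7 + 4·5; (-4)·4 + 4·7 + 5·5) = (24, 29, 37)
w3 = Jw2 = (64, 215, 205)
w4 = Jw3 = (296, 861, 1629)
The requested component of w4 is 1629.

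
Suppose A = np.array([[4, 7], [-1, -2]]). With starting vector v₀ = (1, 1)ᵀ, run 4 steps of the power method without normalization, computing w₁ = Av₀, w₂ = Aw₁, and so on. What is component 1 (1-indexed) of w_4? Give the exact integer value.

w1 = Av₀ = (11, -3)
w2 = Aw1 = (23, -5)
w3 = Aw2 = (57, -13)
w4 = Aw3 = (137, -31)
The requested component of w4 is 137.

137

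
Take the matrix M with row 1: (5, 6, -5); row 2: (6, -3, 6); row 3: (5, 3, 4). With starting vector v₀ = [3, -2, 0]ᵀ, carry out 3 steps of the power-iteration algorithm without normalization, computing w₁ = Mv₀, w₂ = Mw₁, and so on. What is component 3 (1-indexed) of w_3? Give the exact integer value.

w1 = Mv₀ = (5·3 + 6·(-2) + (-5)·0; 6·3 + (-3)·(-2) + 6·0; 5·3 + 3·(-2) + 4·0) = (3, 24, 9)
w2 = Mw1 = (5·3 + 6·24 + (-5)·9; 6·3 + (-3)·24 + 6·9; 5·3 + 3·24 + 4·9) = (114, 0, 123)
w3 = Mw2 = (-45, 1422, 1062)
The requested component of w3 is 1062.

1062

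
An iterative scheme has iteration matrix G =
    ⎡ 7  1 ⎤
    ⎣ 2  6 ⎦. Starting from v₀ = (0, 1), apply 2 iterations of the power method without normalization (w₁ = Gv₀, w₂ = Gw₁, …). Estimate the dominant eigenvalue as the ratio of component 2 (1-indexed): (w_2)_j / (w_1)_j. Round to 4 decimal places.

λ ≈ 6.3333

w1 = Gv₀ = (7·0 + 1·1; 2·0 + 6·1) = (1, 6)
w2 = Gw1 = (7·1 + 1·6; 2·1 + 6·6) = (13, 38)
Ratio at component: 38 / 6 = 6.3333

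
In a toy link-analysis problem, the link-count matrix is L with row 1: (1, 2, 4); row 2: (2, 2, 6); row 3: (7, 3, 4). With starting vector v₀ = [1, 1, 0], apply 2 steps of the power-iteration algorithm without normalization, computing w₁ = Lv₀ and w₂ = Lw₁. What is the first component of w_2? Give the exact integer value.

w1 = Lv₀ = (1·1 + 2·1 + 4·0; 2·1 + 2·1 + 6·0; 7·1 + 3·1 + 4·0) = (3, 4, 10)
w2 = Lw1 = (1·3 + 2·4 + 4·10; 2·3 + 2·4 + 6·10; 7·3 + 3·4 + 4·10) = (51, 74, 73)
The requested component of w2 is 51.

51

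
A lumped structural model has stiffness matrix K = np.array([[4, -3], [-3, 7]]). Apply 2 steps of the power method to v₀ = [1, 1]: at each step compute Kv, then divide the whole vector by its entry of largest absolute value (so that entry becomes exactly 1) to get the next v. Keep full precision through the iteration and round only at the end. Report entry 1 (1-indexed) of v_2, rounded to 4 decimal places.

-0.3200

Kv0 = (1.00000, 4.00000); divide by 4.00000 → v1 = (0.25000, 1.00000)
Kv1 = (-2.00000, 6.25000); divide by 6.25000 → v2 = (-0.32000, 1.00000)
Requested entry of v2: -8/25 = -0.3200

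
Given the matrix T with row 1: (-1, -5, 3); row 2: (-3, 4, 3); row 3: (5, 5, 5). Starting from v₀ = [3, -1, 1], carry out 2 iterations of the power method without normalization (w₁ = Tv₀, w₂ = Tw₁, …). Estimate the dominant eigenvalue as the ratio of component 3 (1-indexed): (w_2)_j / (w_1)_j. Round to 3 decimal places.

3.333

w1 = Tv₀ = ((-1)·3 + (-5)·(-1) + 3·1; (-3)·3 + 4·(-1) + 3·1; 5·3 + 5·(-1) + 5·1) = (5, -10, 15)
w2 = Tw1 = ((-1)·5 + (-5)·(-10) + 3·15; (-3)·5 + 4·(-10) + 3·15; 5·5 + 5·(-10) + 5·15) = (90, -10, 50)
Ratio at component: 50 / 15 = 3.333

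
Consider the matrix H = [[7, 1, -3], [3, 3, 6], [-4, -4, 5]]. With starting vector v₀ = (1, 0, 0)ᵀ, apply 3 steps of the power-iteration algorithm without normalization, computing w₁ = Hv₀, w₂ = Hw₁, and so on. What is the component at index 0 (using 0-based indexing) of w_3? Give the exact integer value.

w1 = Hv₀ = (7·1 + 1·0 + (-3)·0; 3·1 + 3·0 + 6·0; (-4)·1 + (-4)·0 + 5·0) = (7, 3, -4)
w2 = Hw1 = (7·7 + 1·3 + (-3)·(-4); 3·7 + 3·3 + 6·(-4); (-4)·7 + (-4)·3 + 5·(-4)) = (64, 6, -60)
w3 = Hw2 = (634, -150, -580)
The requested component of w3 is 634.

634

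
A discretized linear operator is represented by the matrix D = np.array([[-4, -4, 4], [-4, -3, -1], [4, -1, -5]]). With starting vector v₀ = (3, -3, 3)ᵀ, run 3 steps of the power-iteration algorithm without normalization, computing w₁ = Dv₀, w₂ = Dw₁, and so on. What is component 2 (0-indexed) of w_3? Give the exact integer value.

-336

w1 = Dv₀ = ((-4)·3 + (-4)·(-3) + 4·3; (-4)·3 + (-3)·(-3) + (-1)·3; 4·3 + (-1)·(-3) + (-5)·3) = (12, -6, 0)
w2 = Dw1 = ((-4)·12 + (-4)·(-6) + 4·0; (-4)·12 + (-3)·(-6) + (-1)·0; 4·12 + (-1)·(-6) + (-5)·0) = (-24, -30, 54)
w3 = Dw2 = (432, 132, -336)
The requested component of w3 is -336.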